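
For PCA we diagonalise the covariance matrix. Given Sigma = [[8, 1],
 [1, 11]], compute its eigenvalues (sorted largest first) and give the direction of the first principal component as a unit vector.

Step 1 — characteristic polynomial of 2×2 Sigma:
  det(Sigma - λI) = λ² - trace · λ + det = 0.
  trace = 8 + 11 = 19, det = 8·11 - (1)² = 87.
Step 2 — discriminant:
  Δ = trace² - 4·det = 361 - 348 = 13.
Step 3 — eigenvalues:
  λ = (trace ± √Δ)/2 = (19 ± 3.6056)/2,
  λ_1 = 11.3028,  λ_2 = 7.6972.

Step 4 — unit eigenvector for λ_1: solve (Sigma - λ_1 I)v = 0. First row:
  (8 - 11.3028)·v_x + (1)·v_y = 0, i.e. (-3.3028)·v_x + (1)·v_y = 0,
  so v ∝ (b, λ_1 - a) = (1, 3.3028) = u.
  ||u|| = √((1)² + (3.3028)²) = √(11.9083) ≈ 3.4508,
  v_1 = u/||u|| ≈ (0.2898, 0.9571) (||v_1|| = 1).

λ_1 = 11.3028,  λ_2 = 7.6972;  v_1 ≈ (0.2898, 0.9571)


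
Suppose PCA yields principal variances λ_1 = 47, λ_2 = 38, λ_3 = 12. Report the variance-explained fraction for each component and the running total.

Step 1 — total variance = trace(Sigma) = Σ λ_i = 47 + 38 + 12 = 97.

Step 2 — fraction explained by component i = λ_i / Σ λ:
  PC1: 47/97 = 0.4845
  PC2: 38/97 = 0.3918
  PC3: 12/97 = 0.1237

Step 3 — cumulative fraction after k components = (λ_1 + ... + λ_k) / Σ λ:
  k = 1: 47/97 = 0.4845
  k = 2: (47 + 38)/97 = 85/97 = 0.8763
  k = 3: (47 + 38 + 12)/97 = 97/97 = 1

Summary (fraction, with percent):

explained: PC1 0.4845 (48.45%), PC2 0.3918 (39.18%), PC3 0.1237 (12.37%);  cumulative: 0.4845, 0.8763, 1


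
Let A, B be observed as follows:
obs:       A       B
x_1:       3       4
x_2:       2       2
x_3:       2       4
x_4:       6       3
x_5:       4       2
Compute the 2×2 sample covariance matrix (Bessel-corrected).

Step 1 — column means:
  mean(A) = (3 + 2 + 2 + 6 + 4) / 5 = 17/5 = 3.4
  mean(B) = (4 + 2 + 4 + 3 + 2) / 5 = 15/5 = 3

Step 2 — sample covariance S[i,j] = (1/(n-1)) · Σ_k (x_{k,i} - mean_i) · (x_{k,j} - mean_j), with n-1 = 4.
  S[A,A] = ((-0.4)·(-0.4) + (-1.4)·(-1.4) + (-1.4)·(-1.4) + (2.6)·(2.6) + (0.6)·(0.6)) / 4 = 11.2/4 = 2.8
  S[A,B] = ((-0.4)·(1) + (-1.4)·(-1) + (-1.4)·(1) + (2.6)·(0) + (0.6)·(-1)) / 4 = -1/4 = -0.25
  S[B,B] = ((1)·(1) + (-1)·(-1) + (1)·(1) + (0)·(0) + (-1)·(-1)) / 4 = 4/4 = 1

S is symmetric (S[j,i] = S[i,j]). Assembling:

S = [[2.8, -0.25],
 [-0.25, 1]]


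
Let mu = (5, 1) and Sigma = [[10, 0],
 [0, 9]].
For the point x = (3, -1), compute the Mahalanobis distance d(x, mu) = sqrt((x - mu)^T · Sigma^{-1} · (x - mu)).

Step 1 — centre the observation: (x - mu) = (-2, -2).

Step 2 — invert Sigma. det(Sigma) = 10·9 - (0)² = 90.
  Sigma^{-1} = (1/det) · [[d, -b], [-b, a]] = [[0.1, 0],
 [0, 0.1111]].

Step 3 — form the quadratic (x - mu)^T · Sigma^{-1} · (x - mu):
  Sigma^{-1} · (x - mu) = (-0.2, -0.2222).
  (x - mu)^T · [Sigma^{-1} · (x - mu)] = (-2)·(-0.2) + (-2)·(-0.2222) = 0.8444.

Step 4 — take square root: d = √(0.8444) ≈ 0.9189.

d(x, mu) = √(0.8444) ≈ 0.9189


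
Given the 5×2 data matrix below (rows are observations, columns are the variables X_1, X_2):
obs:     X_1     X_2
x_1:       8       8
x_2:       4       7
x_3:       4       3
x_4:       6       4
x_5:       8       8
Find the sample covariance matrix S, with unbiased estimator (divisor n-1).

Step 1 — column means:
  mean(X_1) = (8 + 4 + 4 + 6 + 8) / 5 = 30/5 = 6
  mean(X_2) = (8 + 7 + 3 + 4 + 8) / 5 = 30/5 = 6

Step 2 — sample covariance S[i,j] = (1/(n-1)) · Σ_k (x_{k,i} - mean_i) · (x_{k,j} - mean_j), with n-1 = 4.
  S[X_1,X_1] = ((2)·(2) + (-2)·(-2) + (-2)·(-2) + (0)·(0) + (2)·(2)) / 4 = 16/4 = 4
  S[X_1,X_2] = ((2)·(2) + (-2)·(1) + (-2)·(-3) + (0)·(-2) + (2)·(2)) / 4 = 12/4 = 3
  S[X_2,X_2] = ((2)·(2) + (1)·(1) + (-3)·(-3) + (-2)·(-2) + (2)·(2)) / 4 = 22/4 = 5.5

S is symmetric (S[j,i] = S[i,j]). Assembling:

S = [[4, 3],
 [3, 5.5]]


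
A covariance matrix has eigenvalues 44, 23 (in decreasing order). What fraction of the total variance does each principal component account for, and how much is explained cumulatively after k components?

Step 1 — total variance = trace(Sigma) = Σ λ_i = 44 + 23 = 67.

Step 2 — fraction explained by component i = λ_i / Σ λ:
  PC1: 44/67 = 0.6567
  PC2: 23/67 = 0.3433

Step 3 — cumulative fraction after k components = (λ_1 + ... + λ_k) / Σ λ:
  k = 1: 44/67 = 0.6567
  k = 2: (44 + 23)/67 = 67/67 = 1

Summary (fraction, with percent):

explained: PC1 0.6567 (65.67%), PC2 0.3433 (34.33%);  cumulative: 0.6567, 1


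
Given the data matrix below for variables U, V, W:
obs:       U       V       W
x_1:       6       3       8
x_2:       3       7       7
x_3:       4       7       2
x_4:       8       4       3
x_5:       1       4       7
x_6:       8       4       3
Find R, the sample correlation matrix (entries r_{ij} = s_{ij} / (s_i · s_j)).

Step 1 — column means:
  mean(U) = (6 + 3 + 4 + 8 + 1 + 8) / 6 = 30/6 = 5
  mean(V) = (3 + 7 + 7 + 4 + 4 + 4) / 6 = 29/6 = 4.8333
  mean(W) = (8 + 7 + 2 + 3 + 7 + 3) / 6 = 30/6 = 5

Step 2 — sample variances and covariances s[i,j] = (1/(n-1)) · Σ_k (x_{k,i} - mean_i) · (x_{k,j} - mean_j), with n-1 = 5:
  s[U,U] = ((1)·(1) + (-2)·(-2) + (-1)·(-1) + (3)·(3) + (-4)·(-4) + (3)·(3)) / 5 = 40/5 = 8
  s[U,V] = ((1)·(-1.8333) + (-2)·(2.1667) + (-1)·(2.1667) + (3)·(-0.8333) + (-4)·(-0.8333) + (3)·(-0.8333)) / 5 = -10/5 = -2
  s[U,W] = ((1)·(3) + (-2)·(2) + (-1)·(-3) + (3)·(-2) + (-4)·(2) + (3)·(-2)) / 5 = -18/5 = -3.6
  s[V,V] = ((-1.8333)·(-1.8333) + (2.1667)·(2.1667) + (2.1667)·(2.1667) + (-0.8333)·(-0.8333) + (-0.8333)·(-0.8333) + (-0.8333)·(-0.8333)) / 5 = 14.8333/5 = 2.9667
  s[V,W] = ((-1.8333)·(3) + (2.1667)·(2) + (2.1667)·(-3) + (-0.8333)·(-2) + (-0.8333)·(2) + (-0.8333)·(-2)) / 5 = -6/5 = -1.2
  s[W,W] = ((3)·(3) + (2)·(2) + (-3)·(-3) + (-2)·(-2) + (2)·(2) + (-2)·(-2)) / 5 = 34/5 = 6.8
  Sample standard deviations s_i = √(s[i,i]):
  s(U) = √(8) = 2.8284
  s(V) = √(2.9667) = 1.7224
  s(W) = √(6.8) = 2.6077

Step 3 — r_{ij} = s_{ij} / (s_i · s_j):
  r[U,U] = 1 (diagonal).
  r[U,V] = -2 / (2.8284 · 1.7224) = -2 / 4.8717 = -0.4105
  r[U,W] = -3.6 / (2.8284 · 2.6077) = -3.6 / 7.3756 = -0.4881
  r[V,V] = 1 (diagonal).
  r[V,W] = -1.2 / (1.7224 · 2.6077) = -1.2 / 4.4915 = -0.2672
  r[W,W] = 1 (diagonal).

R is symmetric with unit diagonal. Assembling:

R = [[1, -0.4105, -0.4881],
 [-0.4105, 1, -0.2672],
 [-0.4881, -0.2672, 1]]


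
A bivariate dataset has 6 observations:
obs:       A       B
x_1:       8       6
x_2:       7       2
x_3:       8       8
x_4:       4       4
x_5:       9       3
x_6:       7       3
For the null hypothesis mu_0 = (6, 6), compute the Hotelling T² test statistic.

Step 1 — sample mean vector:
  mean(A) = (8 + 7 + 8 + 4 + 9 + 7) / 6 = 43/6 = 7.1667
  mean(B) = (6 + 2 + 8 + 4 + 3 + 3) / 6 = 26/6 = 4.3333
  x̄ = (7.1667, 4.3333),  deviation x̄ - mu_0 = (7.1667, 4.3333) - (6, 6) = (1.1667, -1.6667).

Step 2 — sample covariance matrix, S[i,j] = (1/(n-1)) · Σ_k (x_{k,i} - mean_i) · (x_{k,j} - mean_j), divisor n-1 = 5:
  S[A,A] = ((0.8333)·(0.8333) + (-0.1667)·(-0.1667) + (0.8333)·(0.8333) + (-3.1667)·(-3.1667) + (1.8333)·(1.8333) + (-0.1667)·(-0.1667)) / 5 = 14.8333/5 = 2.9667
  S[A,B] = ((0.8333)·(1.6667) + (-0.1667)·(-2.3333) + (0.8333)·(3.6667) + (-3.1667)·(-0.3333) + (1.8333)·(-1.3333) + (-0.1667)·(-1.3333)) / 5 = 3.6667/5 = 0.7333
  S[B,B] = ((1.6667)·(1.6667) + (-2.3333)·(-2.3333) + (3.6667)·(3.6667) + (-0.3333)·(-0.3333) + (-1.3333)·(-1.3333) + (-1.3333)·(-1.3333)) / 5 = 25.3333/5 = 5.0667
  S = [[2.9667, 0.7333],
 [0.7333, 5.0667]].

Step 3 — invert S. det(S) = 2.9667·5.0667 - (0.7333)² = 14.4933.
  S^{-1} = (1/det) · [[d, -b], [-b, a]] = [[0.3496, -0.0506],
 [-0.0506, 0.2047]].

Step 4 — quadratic form (x̄ - mu_0)^T · S^{-1} · (x̄ - mu_0):
  S^{-1} · (x̄ - mu_0) = (0.4922, -0.4002),
  (x̄ - mu_0)^T · [...] = (1.1667)·(0.4922) + (-1.6667)·(-0.4002) = 1.2412.

Step 5 — scale by n: T² = 6 · 1.2412 = 7.4471.

T² ≈ 7.4471


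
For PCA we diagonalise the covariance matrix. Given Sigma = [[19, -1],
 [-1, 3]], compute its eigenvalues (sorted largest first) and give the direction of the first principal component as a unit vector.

Step 1 — characteristic polynomial of 2×2 Sigma:
  det(Sigma - λI) = λ² - trace · λ + det = 0.
  trace = 19 + 3 = 22, det = 19·3 - (-1)² = 56.
Step 2 — discriminant:
  Δ = trace² - 4·det = 484 - 224 = 260.
Step 3 — eigenvalues:
  λ = (trace ± √Δ)/2 = (22 ± 16.1245)/2,
  λ_1 = 19.0623,  λ_2 = 2.9377.

Step 4 — unit eigenvector for λ_1: solve (Sigma - λ_1 I)v = 0. First row:
  (19 - 19.0623)·v_x + (-1)·v_y = 0, i.e. (-0.0623)·v_x + (-1)·v_y = 0,
  so v ∝ (b, λ_1 - a) = (-1, 0.0623); multiply by -1 so the first entry is positive: u = (1, -0.0623).
  ||u|| = √((1)² + (-0.0623)²) = √(1.0039) ≈ 1.0019,
  v_1 = u/||u|| ≈ (0.9981, -0.0621) (||v_1|| = 1).

λ_1 = 19.0623,  λ_2 = 2.9377;  v_1 ≈ (0.9981, -0.0621)


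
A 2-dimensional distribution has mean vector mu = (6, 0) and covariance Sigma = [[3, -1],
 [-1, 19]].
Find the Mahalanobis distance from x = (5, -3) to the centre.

Step 1 — centre the observation: (x - mu) = (-1, -3).

Step 2 — invert Sigma. det(Sigma) = 3·19 - (-1)² = 56.
  Sigma^{-1} = (1/det) · [[d, -b], [-b, a]] = [[0.3393, 0.0179],
 [0.0179, 0.0536]].

Step 3 — form the quadratic (x - mu)^T · Sigma^{-1} · (x - mu):
  Sigma^{-1} · (x - mu) = (-0.3929, -0.1786).
  (x - mu)^T · [Sigma^{-1} · (x - mu)] = (-1)·(-0.3929) + (-3)·(-0.1786) = 0.9286.

Step 4 — take square root: d = √(0.9286) ≈ 0.9636.

d(x, mu) = √(0.9286) ≈ 0.9636


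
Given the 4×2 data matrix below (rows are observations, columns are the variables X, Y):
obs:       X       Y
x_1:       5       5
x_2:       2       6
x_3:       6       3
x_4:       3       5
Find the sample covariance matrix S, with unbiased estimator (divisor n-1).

Step 1 — column means:
  mean(X) = (5 + 2 + 6 + 3) / 4 = 16/4 = 4
  mean(Y) = (5 + 6 + 3 + 5) / 4 = 19/4 = 4.75

Step 2 — sample covariance S[i,j] = (1/(n-1)) · Σ_k (x_{k,i} - mean_i) · (x_{k,j} - mean_j), with n-1 = 3.
  S[X,X] = ((1)·(1) + (-2)·(-2) + (2)·(2) + (-1)·(-1)) / 3 = 10/3 = 3.3333
  S[X,Y] = ((1)·(0.25) + (-2)·(1.25) + (2)·(-1.75) + (-1)·(0.25)) / 3 = -6/3 = -2
  S[Y,Y] = ((0.25)·(0.25) + (1.25)·(1.25) + (-1.75)·(-1.75) + (0.25)·(0.25)) / 3 = 4.75/3 = 1.5833

S is symmetric (S[j,i] = S[i,j]). Assembling:

S = [[3.3333, -2],
 [-2, 1.5833]]


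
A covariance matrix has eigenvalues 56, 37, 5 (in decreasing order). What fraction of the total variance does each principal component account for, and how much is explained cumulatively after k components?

Step 1 — total variance = trace(Sigma) = Σ λ_i = 56 + 37 + 5 = 98.

Step 2 — fraction explained by component i = λ_i / Σ λ:
  PC1: 56/98 = 0.5714
  PC2: 37/98 = 0.3776
  PC3: 5/98 = 0.051

Step 3 — cumulative fraction after k components = (λ_1 + ... + λ_k) / Σ λ:
  k = 1: 56/98 = 0.5714
  k = 2: (56 + 37)/98 = 93/98 = 0.949
  k = 3: (56 + 37 + 5)/98 = 98/98 = 1

Summary (fraction, with percent):

explained: PC1 0.5714 (57.14%), PC2 0.3776 (37.76%), PC3 0.051 (5.1%);  cumulative: 0.5714, 0.949, 1


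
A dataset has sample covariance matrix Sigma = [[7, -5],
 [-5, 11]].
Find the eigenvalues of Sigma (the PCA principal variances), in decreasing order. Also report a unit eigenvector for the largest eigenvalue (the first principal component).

Step 1 — characteristic polynomial of 2×2 Sigma:
  det(Sigma - λI) = λ² - trace · λ + det = 0.
  trace = 7 + 11 = 18, det = 7·11 - (-5)² = 52.
Step 2 — discriminant:
  Δ = trace² - 4·det = 324 - 208 = 116.
Step 3 — eigenvalues:
  λ = (trace ± √Δ)/2 = (18 ± 10.7703)/2,
  λ_1 = 14.3852,  λ_2 = 3.6148.

Step 4 — unit eigenvector for λ_1: solve (Sigma - λ_1 I)v = 0. First row:
  (7 - 14.3852)·v_x + (-5)·v_y = 0, i.e. (-7.3852)·v_x + (-5)·v_y = 0,
  so v ∝ (b, λ_1 - a) = (-5, 7.3852); multiply by -1 so the first entry is positive: u = (5, -7.3852).
  ||u|| = √((5)² + (-7.3852)²) = √(79.5407) ≈ 8.9186,
  v_1 = u/||u|| ≈ (0.5606, -0.8281) (||v_1|| = 1).

λ_1 = 14.3852,  λ_2 = 3.6148;  v_1 ≈ (0.5606, -0.8281)


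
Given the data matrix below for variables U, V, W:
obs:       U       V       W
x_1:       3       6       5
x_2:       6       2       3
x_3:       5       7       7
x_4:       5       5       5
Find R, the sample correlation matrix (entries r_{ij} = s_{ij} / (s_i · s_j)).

Step 1 — column means:
  mean(U) = (3 + 6 + 5 + 5) / 4 = 19/4 = 4.75
  mean(V) = (6 + 2 + 7 + 5) / 4 = 20/4 = 5
  mean(W) = (5 + 3 + 7 + 5) / 4 = 20/4 = 5

Step 2 — sample variances and covariances s[i,j] = (1/(n-1)) · Σ_k (x_{k,i} - mean_i) · (x_{k,j} - mean_j), with n-1 = 3:
  s[U,U] = ((-1.75)·(-1.75) + (1.25)·(1.25) + (0.25)·(0.25) + (0.25)·(0.25)) / 3 = 4.75/3 = 1.5833
  s[U,V] = ((-1.75)·(1) + (1.25)·(-3) + (0.25)·(2) + (0.25)·(0)) / 3 = -5/3 = -1.6667
  s[U,W] = ((-1.75)·(0) + (1.25)·(-2) + (0.25)·(2) + (0.25)·(0)) / 3 = -2/3 = -0.6667
  s[V,V] = ((1)·(1) + (-3)·(-3) + (2)·(2) + (0)·(0)) / 3 = 14/3 = 4.6667
  s[V,W] = ((1)·(0) + (-3)·(-2) + (2)·(2) + (0)·(0)) / 3 = 10/3 = 3.3333
  s[W,W] = ((0)·(0) + (-2)·(-2) + (2)·(2) + (0)·(0)) / 3 = 8/3 = 2.6667
  Sample standard deviations s_i = √(s[i,i]):
  s(U) = √(1.5833) = 1.2583
  s(V) = √(4.6667) = 2.1602
  s(W) = √(2.6667) = 1.633

Step 3 — r_{ij} = s_{ij} / (s_i · s_j):
  r[U,U] = 1 (diagonal).
  r[U,V] = -1.6667 / (1.2583 · 2.1602) = -1.6667 / 2.7183 = -0.6131
  r[U,W] = -0.6667 / (1.2583 · 1.633) = -0.6667 / 2.0548 = -0.3244
  r[V,V] = 1 (diagonal).
  r[V,W] = 3.3333 / (2.1602 · 1.633) = 3.3333 / 3.5277 = 0.9449
  r[W,W] = 1 (diagonal).

R is symmetric with unit diagonal. Assembling:

R = [[1, -0.6131, -0.3244],
 [-0.6131, 1, 0.9449],
 [-0.3244, 0.9449, 1]]


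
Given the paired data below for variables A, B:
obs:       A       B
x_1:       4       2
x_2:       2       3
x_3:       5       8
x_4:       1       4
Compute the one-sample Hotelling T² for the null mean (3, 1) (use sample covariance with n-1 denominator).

Step 1 — sample mean vector:
  mean(A) = (4 + 2 + 5 + 1) / 4 = 12/4 = 3
  mean(B) = (2 + 3 + 8 + 4) / 4 = 17/4 = 4.25
  x̄ = (3, 4.25),  deviation x̄ - mu_0 = (3, 4.25) - (3, 1) = (0, 3.25).

Step 2 — sample covariance matrix, S[i,j] = (1/(n-1)) · Σ_k (x_{k,i} - mean_i) · (x_{k,j} - mean_j), divisor n-1 = 3:
  S[A,A] = ((1)·(1) + (-1)·(-1) + (2)·(2) + (-2)·(-2)) / 3 = 10/3 = 3.3333
  S[A,B] = ((1)·(-2.25) + (-1)·(-1.25) + (2)·(3.75) + (-2)·(-0.25)) / 3 = 7/3 = 2.3333
  S[B,B] = ((-2.25)·(-2.25) + (-1.25)·(-1.25) + (3.75)·(3.75) + (-0.25)·(-0.25)) / 3 = 20.75/3 = 6.9167
  S = [[3.3333, 2.3333],
 [2.3333, 6.9167]].

Step 3 — invert S. det(S) = 3.3333·6.9167 - (2.3333)² = 17.6111.
  S^{-1} = (1/det) · [[d, -b], [-b, a]] = [[0.3927, -0.1325],
 [-0.1325, 0.1893]].

Step 4 — quadratic form (x̄ - mu_0)^T · S^{-1} · (x̄ - mu_0):
  S^{-1} · (x̄ - mu_0) = (-0.4306, 0.6151),
  (x̄ - mu_0)^T · [...] = (0)·(-0.4306) + (3.25)·(0.6151) = 1.9992.

Step 5 — scale by n: T² = 4 · 1.9992 = 7.9968.

T² ≈ 7.9968


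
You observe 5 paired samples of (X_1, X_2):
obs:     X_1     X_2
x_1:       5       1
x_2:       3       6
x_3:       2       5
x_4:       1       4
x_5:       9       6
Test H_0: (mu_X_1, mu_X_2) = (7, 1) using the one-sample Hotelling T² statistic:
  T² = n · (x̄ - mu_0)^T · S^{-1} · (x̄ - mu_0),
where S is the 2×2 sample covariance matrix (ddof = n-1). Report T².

Step 1 — sample mean vector:
  mean(X_1) = (5 + 3 + 2 + 1 + 9) / 5 = 20/5 = 4
  mean(X_2) = (1 + 6 + 5 + 4 + 6) / 5 = 22/5 = 4.4
  x̄ = (4, 4.4),  deviation x̄ - mu_0 = (4, 4.4) - (7, 1) = (-3, 3.4).

Step 2 — sample covariance matrix, S[i,j] = (1/(n-1)) · Σ_k (x_{k,i} - mean_i) · (x_{k,j} - mean_j), divisor n-1 = 4:
  S[X_1,X_1] = ((1)·(1) + (-1)·(-1) + (-2)·(-2) + (-3)·(-3) + (5)·(5)) / 4 = 40/4 = 10
  S[X_1,X_2] = ((1)·(-3.4) + (-1)·(1.6) + (-2)·(0.6) + (-3)·(-0.4) + (5)·(1.6)) / 4 = 3/4 = 0.75
  S[X_2,X_2] = ((-3.4)·(-3.4) + (1.6)·(1.6) + (0.6)·(0.6) + (-0.4)·(-0.4) + (1.6)·(1.6)) / 4 = 17.2/4 = 4.3
  S = [[10, 0.75],
 [0.75, 4.3]].

Step 3 — invert S. det(S) = 10·4.3 - (0.75)² = 42.4375.
  S^{-1} = (1/det) · [[d, -b], [-b, a]] = [[0.1013, -0.0177],
 [-0.0177, 0.2356]].

Step 4 — quadratic form (x̄ - mu_0)^T · S^{-1} · (x̄ - mu_0):
  S^{-1} · (x̄ - mu_0) = (-0.3641, 0.8542),
  (x̄ - mu_0)^T · [...] = (-3)·(-0.3641) + (3.4)·(0.8542) = 3.9965.

Step 5 — scale by n: T² = 5 · 3.9965 = 19.9823.

T² ≈ 19.9823


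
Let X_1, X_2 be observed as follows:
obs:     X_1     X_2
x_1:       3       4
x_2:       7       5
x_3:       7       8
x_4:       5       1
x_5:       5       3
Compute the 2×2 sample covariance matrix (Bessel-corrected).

Step 1 — column means:
  mean(X_1) = (3 + 7 + 7 + 5 + 5) / 5 = 27/5 = 5.4
  mean(X_2) = (4 + 5 + 8 + 1 + 3) / 5 = 21/5 = 4.2

Step 2 — sample covariance S[i,j] = (1/(n-1)) · Σ_k (x_{k,i} - mean_i) · (x_{k,j} - mean_j), with n-1 = 4.
  S[X_1,X_1] = ((-2.4)·(-2.4) + (1.6)·(1.6) + (1.6)·(1.6) + (-0.4)·(-0.4) + (-0.4)·(-0.4)) / 4 = 11.2/4 = 2.8
  S[X_1,X_2] = ((-2.4)·(-0.2) + (1.6)·(0.8) + (1.6)·(3.8) + (-0.4)·(-3.2) + (-0.4)·(-1.2)) / 4 = 9.6/4 = 2.4
  S[X_2,X_2] = ((-0.2)·(-0.2) + (0.8)·(0.8) + (3.8)·(3.8) + (-3.2)·(-3.2) + (-1.2)·(-1.2)) / 4 = 26.8/4 = 6.7

S is symmetric (S[j,i] = S[i,j]). Assembling:

S = [[2.8, 2.4],
 [2.4, 6.7]]


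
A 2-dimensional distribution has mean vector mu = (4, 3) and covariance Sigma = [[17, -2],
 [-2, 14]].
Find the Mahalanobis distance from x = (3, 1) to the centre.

Step 1 — centre the observation: (x - mu) = (-1, -2).

Step 2 — invert Sigma. det(Sigma) = 17·14 - (-2)² = 234.
  Sigma^{-1} = (1/det) · [[d, -b], [-b, a]] = [[0.0598, 0.0085],
 [0.0085, 0.0726]].

Step 3 — form the quadratic (x - mu)^T · Sigma^{-1} · (x - mu):
  Sigma^{-1} · (x - mu) = (-0.0769, -0.1538).
  (x - mu)^T · [Sigma^{-1} · (x - mu)] = (-1)·(-0.0769) + (-2)·(-0.1538) = 0.3846.

Step 4 — take square root: d = √(0.3846) ≈ 0.6202.

d(x, mu) = √(0.3846) ≈ 0.6202


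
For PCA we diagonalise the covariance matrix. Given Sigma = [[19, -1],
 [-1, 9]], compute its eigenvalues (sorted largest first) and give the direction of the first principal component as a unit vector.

Step 1 — characteristic polynomial of 2×2 Sigma:
  det(Sigma - λI) = λ² - trace · λ + det = 0.
  trace = 19 + 9 = 28, det = 19·9 - (-1)² = 170.
Step 2 — discriminant:
  Δ = trace² - 4·det = 784 - 680 = 104.
Step 3 — eigenvalues:
  λ = (trace ± √Δ)/2 = (28 ± 10.198)/2,
  λ_1 = 19.099,  λ_2 = 8.901.

Step 4 — unit eigenvector for λ_1: solve (Sigma - λ_1 I)v = 0. First row:
  (19 - 19.099)·v_x + (-1)·v_y = 0, i.e. (-0.099)·v_x + (-1)·v_y = 0,
  so v ∝ (b, λ_1 - a) = (-1, 0.099); multiply by -1 so the first entry is positive: u = (1, -0.099).
  ||u|| = √((1)² + (-0.099)²) = √(1.0098) ≈ 1.0049,
  v_1 = u/||u|| ≈ (0.9951, -0.0985) (||v_1|| = 1).

λ_1 = 19.099,  λ_2 = 8.901;  v_1 ≈ (0.9951, -0.0985)


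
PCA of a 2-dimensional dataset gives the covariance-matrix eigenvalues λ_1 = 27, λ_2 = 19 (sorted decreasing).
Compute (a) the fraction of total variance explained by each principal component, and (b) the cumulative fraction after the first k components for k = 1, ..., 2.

Step 1 — total variance = trace(Sigma) = Σ λ_i = 27 + 19 = 46.

Step 2 — fraction explained by component i = λ_i / Σ λ:
  PC1: 27/46 = 0.587
  PC2: 19/46 = 0.413

Step 3 — cumulative fraction after k components = (λ_1 + ... + λ_k) / Σ λ:
  k = 1: 27/46 = 0.587
  k = 2: (27 + 19)/46 = 46/46 = 1

Summary (fraction, with percent):

explained: PC1 0.587 (58.7%), PC2 0.413 (41.3%);  cumulative: 0.587, 1


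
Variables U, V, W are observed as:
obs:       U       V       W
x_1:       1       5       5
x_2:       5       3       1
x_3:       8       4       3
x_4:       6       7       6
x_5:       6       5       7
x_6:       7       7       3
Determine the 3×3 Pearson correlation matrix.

Step 1 — column means:
  mean(U) = (1 + 5 + 8 + 6 + 6 + 7) / 6 = 33/6 = 5.5
  mean(V) = (5 + 3 + 4 + 7 + 5 + 7) / 6 = 31/6 = 5.1667
  mean(W) = (5 + 1 + 3 + 6 + 7 + 3) / 6 = 25/6 = 4.1667

Step 2 — sample variances and covariances s[i,j] = (1/(n-1)) · Σ_k (x_{k,i} - mean_i) · (x_{k,j} - mean_j), with n-1 = 5:
  s[U,U] = ((-4.5)·(-4.5) + (-0.5)·(-0.5) + (2.5)·(2.5) + (0.5)·(0.5) + (0.5)·(0.5) + (1.5)·(1.5)) / 5 = 29.5/5 = 5.9
  s[U,V] = ((-4.5)·(-0.1667) + (-0.5)·(-2.1667) + (2.5)·(-1.1667) + (0.5)·(1.8333) + (0.5)·(-0.1667) + (1.5)·(1.8333)) / 5 = 2.5/5 = 0.5
  s[U,W] = ((-4.5)·(0.8333) + (-0.5)·(-3.1667) + (2.5)·(-1.1667) + (0.5)·(1.8333) + (0.5)·(2.8333) + (1.5)·(-1.1667)) / 5 = -4.5/5 = -0.9
  s[V,V] = ((-0.1667)·(-0.1667) + (-2.1667)·(-2.1667) + (-1.1667)·(-1.1667) + (1.8333)·(1.8333) + (-0.1667)·(-0.1667) + (1.8333)·(1.8333)) / 5 = 12.8333/5 = 2.5667
  s[V,W] = ((-0.1667)·(0.8333) + (-2.1667)·(-3.1667) + (-1.1667)·(-1.1667) + (1.8333)·(1.8333) + (-0.1667)·(2.8333) + (1.8333)·(-1.1667)) / 5 = 8.8333/5 = 1.7667
  s[W,W] = ((0.8333)·(0.8333) + (-3.1667)·(-3.1667) + (-1.1667)·(-1.1667) + (1.8333)·(1.8333) + (2.8333)·(2.8333) + (-1.1667)·(-1.1667)) / 5 = 24.8333/5 = 4.9667
  Sample standard deviations s_i = √(s[i,i]):
  s(U) = √(5.9) = 2.429
  s(V) = √(2.5667) = 1.6021
  s(W) = √(4.9667) = 2.2286

Step 3 — r_{ij} = s_{ij} / (s_i · s_j):
  r[U,U] = 1 (diagonal).
  r[U,V] = 0.5 / (2.429 · 1.6021) = 0.5 / 3.8914 = 0.1285
  r[U,W] = -0.9 / (2.429 · 2.2286) = -0.9 / 5.4133 = -0.1663
  r[V,V] = 1 (diagonal).
  r[V,W] = 1.7667 / (1.6021 · 2.2286) = 1.7667 / 3.5704 = 0.4948
  r[W,W] = 1 (diagonal).

R is symmetric with unit diagonal. Assembling:

R = [[1, 0.1285, -0.1663],
 [0.1285, 1, 0.4948],
 [-0.1663, 0.4948, 1]]


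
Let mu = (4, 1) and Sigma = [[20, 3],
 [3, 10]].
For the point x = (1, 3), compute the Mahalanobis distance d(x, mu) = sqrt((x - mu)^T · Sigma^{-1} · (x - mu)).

Step 1 — centre the observation: (x - mu) = (-3, 2).

Step 2 — invert Sigma. det(Sigma) = 20·10 - (3)² = 191.
  Sigma^{-1} = (1/det) · [[d, -b], [-b, a]] = [[0.0524, -0.0157],
 [-0.0157, 0.1047]].

Step 3 — form the quadratic (x - mu)^T · Sigma^{-1} · (x - mu):
  Sigma^{-1} · (x - mu) = (-0.1885, 0.2565).
  (x - mu)^T · [Sigma^{-1} · (x - mu)] = (-3)·(-0.1885) + (2)·(0.2565) = 1.0785.

Step 4 — take square root: d = √(1.0785) ≈ 1.0385.

d(x, mu) = √(1.0785) ≈ 1.0385


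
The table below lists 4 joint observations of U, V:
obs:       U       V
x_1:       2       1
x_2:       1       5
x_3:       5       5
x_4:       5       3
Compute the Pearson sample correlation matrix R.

Step 1 — column means:
  mean(U) = (2 + 1 + 5 + 5) / 4 = 13/4 = 3.25
  mean(V) = (1 + 5 + 5 + 3) / 4 = 14/4 = 3.5

Step 2 — sample variances and covariances s[i,j] = (1/(n-1)) · Σ_k (x_{k,i} - mean_i) · (x_{k,j} - mean_j), with n-1 = 3:
  s[U,U] = ((-1.25)·(-1.25) + (-2.25)·(-2.25) + (1.75)·(1.75) + (1.75)·(1.75)) / 3 = 12.75/3 = 4.25
  s[U,V] = ((-1.25)·(-2.5) + (-2.25)·(1.5) + (1.75)·(1.5) + (1.75)·(-0.5)) / 3 = 1.5/3 = 0.5
  s[V,V] = ((-2.5)·(-2.5) + (1.5)·(1.5) + (1.5)·(1.5) + (-0.5)·(-0.5)) / 3 = 11/3 = 3.6667
  Sample standard deviations s_i = √(s[i,i]):
  s(U) = √(4.25) = 2.0616
  s(V) = √(3.6667) = 1.9149

Step 3 — r_{ij} = s_{ij} / (s_i · s_j):
  r[U,U] = 1 (diagonal).
  r[U,V] = 0.5 / (2.0616 · 1.9149) = 0.5 / 3.9476 = 0.1267
  r[V,V] = 1 (diagonal).

R is symmetric with unit diagonal. Assembling:

R = [[1, 0.1267],
 [0.1267, 1]]


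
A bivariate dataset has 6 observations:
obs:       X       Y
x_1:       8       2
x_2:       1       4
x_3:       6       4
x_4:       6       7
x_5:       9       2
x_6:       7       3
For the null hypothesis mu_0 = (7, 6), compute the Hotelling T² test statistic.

Step 1 — sample mean vector:
  mean(X) = (8 + 1 + 6 + 6 + 9 + 7) / 6 = 37/6 = 6.1667
  mean(Y) = (2 + 4 + 4 + 7 + 2 + 3) / 6 = 22/6 = 3.6667
  x̄ = (6.1667, 3.6667),  deviation x̄ - mu_0 = (6.1667, 3.6667) - (7, 6) = (-0.8333, -2.3333).

Step 2 — sample covariance matrix, S[i,j] = (1/(n-1)) · Σ_k (x_{k,i} - mean_i) · (x_{k,j} - mean_j), divisor n-1 = 5:
  S[X,X] = ((1.8333)·(1.8333) + (-5.1667)·(-5.1667) + (-0.1667)·(-0.1667) + (-0.1667)·(-0.1667) + (2.8333)·(2.8333) + (0.8333)·(0.8333)) / 5 = 38.8333/5 = 7.7667
  S[X,Y] = ((1.8333)·(-1.6667) + (-5.1667)·(0.3333) + (-0.1667)·(0.3333) + (-0.1667)·(3.3333) + (2.8333)·(-1.6667) + (0.8333)·(-0.6667)) / 5 = -10.6667/5 = -2.1333
  S[Y,Y] = ((-1.6667)·(-1.6667) + (0.3333)·(0.3333) + (0.3333)·(0.3333) + (3.3333)·(3.3333) + (-1.6667)·(-1.6667) + (-0.6667)·(-0.6667)) / 5 = 17.3333/5 = 3.4667
  S = [[7.7667, -2.1333],
 [-2.1333, 3.4667]].

Step 3 — invert S. det(S) = 7.7667·3.4667 - (-2.1333)² = 22.3733.
  S^{-1} = (1/det) · [[d, -b], [-b, a]] = [[0.1549, 0.0954],
 [0.0954, 0.3471]].

Step 4 — quadratic form (x̄ - mu_0)^T · S^{-1} · (x̄ - mu_0):
  S^{-1} · (x̄ - mu_0) = (-0.3516, -0.8895),
  (x̄ - mu_0)^T · [...] = (-0.8333)·(-0.3516) + (-2.3333)·(-0.8895) = 2.3684.

Step 5 — scale by n: T² = 6 · 2.3684 = 14.2104.

T² ≈ 14.2104


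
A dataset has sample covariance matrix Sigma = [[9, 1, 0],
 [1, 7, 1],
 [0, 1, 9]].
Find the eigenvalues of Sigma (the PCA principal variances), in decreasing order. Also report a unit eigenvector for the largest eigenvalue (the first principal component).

Step 1 — characteristic polynomial p(λ) = det(λI - Sigma) = λ³ - tr·λ² + c_1·λ - det, where tr = trace, c_1 = sum of the principal 2×2 minors, det = det(Sigma):
  tr = 9 + 7 + 9 = 25,
  c_1 = (9·7 - (1)²) + (9·9 - (0)²) + (7·9 - (1)²) = 62 + 81 + 62 = 205,
  det = 9·(7·9 - (1)²) - (1)·((1)·9 - (1)·(0)) + (0)·((1)·(1) - 7·(0)) = 9·(62) - (1)·(9) + (0)·(1) = 549.
  So p(λ) = λ³ - 25λ² + 205λ - 549.
Step 2 — look for an integer root (rational root theorem: any rational root is an integer divisor of 549). Testing λ = 9:
  p(9) = 729 - 2025 + 1845 - 549 = 0  ✓
  Dividing out (λ - 9): p(λ) = (λ - 9)(λ² - 16λ + 61).
Step 3 — remaining eigenvalues from the quadratic λ² - 16λ + 61 = 0:
  Δ = 16² - 4·61 = 256 - 244 = 12,  λ = (16 ± √12)/2 = (16 ± 3.4641)/2 ≈ 9.7321 or 6.2679.
  Sorted: λ_1 = 9.7321,  λ_2 = 9,  λ_3 = 6.2679  (check: sum = 25 = tr ✓).

Step 4 — unit eigenvector for λ_1 ≈ 9.7321: v spans the null space of (Sigma - λ_1 I), whose rows are
  r_1 = (-0.7321, 1, 0),  r_2 = (1, -2.7321, 1),  r_3 = (0, 1, -0.7321).
  v is orthogonal to every row, so take v ∝ r_1 × r_2 = ((1)·(1) - (0)·(-2.7321), (0)·(1) - (-0.7321)·(1), (-0.7321)·(-2.7321) - (1)·(1)) ≈ (1, 0.7321, 1).
  Let u = (1, 0.7321, 1).
  ||u|| = √((1)² + (0.7321)² + (1)²) = √(2.5359) ≈ 1.5925,  v_1 = u/||u|| ≈ (0.628, 0.4597, 0.628) (||v_1|| = 1).

λ_1 = 9.7321,  λ_2 = 9,  λ_3 = 6.2679;  v_1 ≈ (0.628, 0.4597, 0.628)


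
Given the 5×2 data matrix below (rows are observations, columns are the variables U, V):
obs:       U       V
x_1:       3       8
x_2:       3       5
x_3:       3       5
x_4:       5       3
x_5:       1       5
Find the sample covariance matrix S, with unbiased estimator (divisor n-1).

Step 1 — column means:
  mean(U) = (3 + 3 + 3 + 5 + 1) / 5 = 15/5 = 3
  mean(V) = (8 + 5 + 5 + 3 + 5) / 5 = 26/5 = 5.2

Step 2 — sample covariance S[i,j] = (1/(n-1)) · Σ_k (x_{k,i} - mean_i) · (x_{k,j} - mean_j), with n-1 = 4.
  S[U,U] = ((0)·(0) + (0)·(0) + (0)·(0) + (2)·(2) + (-2)·(-2)) / 4 = 8/4 = 2
  S[U,V] = ((0)·(2.8) + (0)·(-0.2) + (0)·(-0.2) + (2)·(-2.2) + (-2)·(-0.2)) / 4 = -4/4 = -1
  S[V,V] = ((2.8)·(2.8) + (-0.2)·(-0.2) + (-0.2)·(-0.2) + (-2.2)·(-2.2) + (-0.2)·(-0.2)) / 4 = 12.8/4 = 3.2

S is symmetric (S[j,i] = S[i,j]). Assembling:

S = [[2, -1],
 [-1, 3.2]]


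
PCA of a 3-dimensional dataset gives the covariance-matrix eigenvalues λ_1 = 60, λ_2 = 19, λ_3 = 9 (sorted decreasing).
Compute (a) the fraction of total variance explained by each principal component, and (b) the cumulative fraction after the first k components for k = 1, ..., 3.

Step 1 — total variance = trace(Sigma) = Σ λ_i = 60 + 19 + 9 = 88.

Step 2 — fraction explained by component i = λ_i / Σ λ:
  PC1: 60/88 = 0.6818
  PC2: 19/88 = 0.2159
  PC3: 9/88 = 0.1023

Step 3 — cumulative fraction after k components = (λ_1 + ... + λ_k) / Σ λ:
  k = 1: 60/88 = 0.6818
  k = 2: (60 + 19)/88 = 79/88 = 0.8977
  k = 3: (60 + 19 + 9)/88 = 88/88 = 1

Summary (fraction, with percent):

explained: PC1 0.6818 (68.18%), PC2 0.2159 (21.59%), PC3 0.1023 (10.23%);  cumulative: 0.6818, 0.8977, 1


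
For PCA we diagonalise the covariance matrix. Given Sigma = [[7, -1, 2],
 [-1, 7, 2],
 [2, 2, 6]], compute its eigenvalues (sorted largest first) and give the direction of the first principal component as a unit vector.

Step 1 — characteristic polynomial p(λ) = det(λI - Sigma) = λ³ - tr·λ² + c_1·λ - det, where tr = trace, c_1 = sum of the principal 2×2 minors, det = det(Sigma):
  tr = 7 + 7 + 6 = 20,
  c_1 = (7·7 - (-1)²) + (7·6 - (2)²) + (7·6 - (2)²) = 48 + 38 + 38 = 124,
  det = 7·(7·6 - (2)²) - (-1)·((-1)·6 - (2)·(2)) + (2)·((-1)·(2) - 7·(2)) = 7·(38) - (-1)·(-10) + (2)·(-16) = 224.
  So p(λ) = λ³ - 20λ² + 124λ - 224.
Step 2 — look for an integer root (rational root theorem: any rational root is an integer divisor of 224). Testing λ = 8:
  p(8) = 512 - 1280 + 992 - 224 = 0  ✓
  Dividing out (λ - 8): p(λ) = (λ - 8)(λ² - 12λ + 28).
Step 3 — remaining eigenvalues from the quadratic λ² - 12λ + 28 = 0:
  Δ = 12² - 4·28 = 144 - 112 = 32,  λ = (12 ± √32)/2 = (12 ± 5.6569)/2 ≈ 8.8284 or 3.1716.
  Sorted: λ_1 = 8.8284,  λ_2 = 8,  λ_3 = 3.1716  (check: sum = 20 = tr ✓).

Step 4 — unit eigenvector for λ_1 ≈ 8.8284: v spans the null space of (Sigma - λ_1 I), whose rows are
  r_1 = (-1.8284, -1, 2),  r_2 = (-1, -1.8284, 2),  r_3 = (2, 2, -2.8284).
  v is orthogonal to every row, so take v ∝ r_1 × r_2 = ((-1)·(2) - (2)·(-1.8284), (2)·(-1) - (-1.8284)·(2), (-1.8284)·(-1.8284) - (-1)·(-1)) ≈ (1.6569, 1.6569, 2.3431).
  Let u = (1.6569, 1.6569, 2.3431).
  ||u|| = √((1.6569)² + (1.6569)² + (2.3431)²) = √(10.9807) ≈ 3.3137,  v_1 = u/||u|| ≈ (0.5, 0.5, 0.7071) (||v_1|| = 1).

λ_1 = 8.8284,  λ_2 = 8,  λ_3 = 3.1716;  v_1 ≈ (0.5, 0.5, 0.7071)


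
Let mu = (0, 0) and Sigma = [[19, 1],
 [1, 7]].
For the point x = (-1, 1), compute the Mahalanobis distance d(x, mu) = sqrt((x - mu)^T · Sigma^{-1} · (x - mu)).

Step 1 — centre the observation: (x - mu) = (-1, 1).

Step 2 — invert Sigma. det(Sigma) = 19·7 - (1)² = 132.
  Sigma^{-1} = (1/det) · [[d, -b], [-b, a]] = [[0.053, -0.0076],
 [-0.0076, 0.1439]].

Step 3 — form the quadratic (x - mu)^T · Sigma^{-1} · (x - mu):
  Sigma^{-1} · (x - mu) = (-0.0606, 0.1515).
  (x - mu)^T · [Sigma^{-1} · (x - mu)] = (-1)·(-0.0606) + (1)·(0.1515) = 0.2121.

Step 4 — take square root: d = √(0.2121) ≈ 0.4606.

d(x, mu) = √(0.2121) ≈ 0.4606


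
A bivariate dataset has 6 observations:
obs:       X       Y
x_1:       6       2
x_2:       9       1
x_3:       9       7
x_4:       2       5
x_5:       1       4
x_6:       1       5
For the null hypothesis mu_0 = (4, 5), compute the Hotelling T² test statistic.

Step 1 — sample mean vector:
  mean(X) = (6 + 9 + 9 + 2 + 1 + 1) / 6 = 28/6 = 4.6667
  mean(Y) = (2 + 1 + 7 + 5 + 4 + 5) / 6 = 24/6 = 4
  x̄ = (4.6667, 4),  deviation x̄ - mu_0 = (4.6667, 4) - (4, 5) = (0.6667, -1).

Step 2 — sample covariance matrix, S[i,j] = (1/(n-1)) · Σ_k (x_{k,i} - mean_i) · (x_{k,j} - mean_j), divisor n-1 = 5:
  S[X,X] = ((1.3333)·(1.3333) + (4.3333)·(4.3333) + (4.3333)·(4.3333) + (-2.6667)·(-2.6667) + (-3.6667)·(-3.6667) + (-3.6667)·(-3.6667)) / 5 = 73.3333/5 = 14.6667
  S[X,Y] = ((1.3333)·(-2) + (4.3333)·(-3) + (4.3333)·(3) + (-2.6667)·(1) + (-3.6667)·(0) + (-3.6667)·(1)) / 5 = -9/5 = -1.8
  S[Y,Y] = ((-2)·(-2) + (-3)·(-3) + (3)·(3) + (1)·(1) + (0)·(0) + (1)·(1)) / 5 = 24/5 = 4.8
  S = [[14.6667, -1.8],
 [-1.8, 4.8]].

Step 3 — invert S. det(S) = 14.6667·4.8 - (-1.8)² = 67.16.
  S^{-1} = (1/det) · [[d, -b], [-b, a]] = [[0.0715, 0.0268],
 [0.0268, 0.2184]].

Step 4 — quadratic form (x̄ - mu_0)^T · S^{-1} · (x̄ - mu_0):
  S^{-1} · (x̄ - mu_0) = (0.0208, -0.2005),
  (x̄ - mu_0)^T · [...] = (0.6667)·(0.0208) + (-1)·(-0.2005) = 0.2144.

Step 5 — scale by n: T² = 6 · 0.2144 = 1.2865.

T² ≈ 1.2865


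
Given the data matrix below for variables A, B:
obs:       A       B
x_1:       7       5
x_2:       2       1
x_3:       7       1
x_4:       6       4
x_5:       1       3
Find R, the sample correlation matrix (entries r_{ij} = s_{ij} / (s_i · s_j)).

Step 1 — column means:
  mean(A) = (7 + 2 + 7 + 6 + 1) / 5 = 23/5 = 4.6
  mean(B) = (5 + 1 + 1 + 4 + 3) / 5 = 14/5 = 2.8

Step 2 — sample variances and covariances s[i,j] = (1/(n-1)) · Σ_k (x_{k,i} - mean_i) · (x_{k,j} - mean_j), with n-1 = 4:
  s[A,A] = ((2.4)·(2.4) + (-2.6)·(-2.6) + (2.4)·(2.4) + (1.4)·(1.4) + (-3.6)·(-3.6)) / 4 = 33.2/4 = 8.3
  s[A,B] = ((2.4)·(2.2) + (-2.6)·(-1.8) + (2.4)·(-1.8) + (1.4)·(1.2) + (-3.6)·(0.2)) / 4 = 6.6/4 = 1.65
  s[B,B] = ((2.2)·(2.2) + (-1.8)·(-1.8) + (-1.8)·(-1.8) + (1.2)·(1.2) + (0.2)·(0.2)) / 4 = 12.8/4 = 3.2
  Sample standard deviations s_i = √(s[i,i]):
  s(A) = √(8.3) = 2.881
  s(B) = √(3.2) = 1.7889

Step 3 — r_{ij} = s_{ij} / (s_i · s_j):
  r[A,A] = 1 (diagonal).
  r[A,B] = 1.65 / (2.881 · 1.7889) = 1.65 / 5.1536 = 0.3202
  r[B,B] = 1 (diagonal).

R is symmetric with unit diagonal. Assembling:

R = [[1, 0.3202],
 [0.3202, 1]]


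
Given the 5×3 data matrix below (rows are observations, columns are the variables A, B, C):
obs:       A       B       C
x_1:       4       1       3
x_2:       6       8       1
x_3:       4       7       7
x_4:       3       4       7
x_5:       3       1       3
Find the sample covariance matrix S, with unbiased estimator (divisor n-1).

Step 1 — column means:
  mean(A) = (4 + 6 + 4 + 3 + 3) / 5 = 20/5 = 4
  mean(B) = (1 + 8 + 7 + 4 + 1) / 5 = 21/5 = 4.2
  mean(C) = (3 + 1 + 7 + 7 + 3) / 5 = 21/5 = 4.2

Step 2 — sample covariance S[i,j] = (1/(n-1)) · Σ_k (x_{k,i} - mean_i) · (x_{k,j} - mean_j), with n-1 = 4.
  S[A,A] = ((0)·(0) + (2)·(2) + (0)·(0) + (-1)·(-1) + (-1)·(-1)) / 4 = 6/4 = 1.5
  S[A,B] = ((0)·(-3.2) + (2)·(3.8) + (0)·(2.8) + (-1)·(-0.2) + (-1)·(-3.2)) / 4 = 11/4 = 2.75
  S[A,C] = ((0)·(-1.2) + (2)·(-3.2) + (0)·(2.8) + (-1)·(2.8) + (-1)·(-1.2)) / 4 = -8/4 = -2
  S[B,B] = ((-3.2)·(-3.2) + (3.8)·(3.8) + (2.8)·(2.8) + (-0.2)·(-0.2) + (-3.2)·(-3.2)) / 4 = 42.8/4 = 10.7
  S[B,C] = ((-3.2)·(-1.2) + (3.8)·(-3.2) + (2.8)·(2.8) + (-0.2)·(2.8) + (-3.2)·(-1.2)) / 4 = 2.8/4 = 0.7
  S[C,C] = ((-1.2)·(-1.2) + (-3.2)·(-3.2) + (2.8)·(2.8) + (2.8)·(2.8) + (-1.2)·(-1.2)) / 4 = 28.8/4 = 7.2

S is symmetric (S[j,i] = S[i,j]). Assembling:

S = [[1.5, 2.75, -2],
 [2.75, 10.7, 0.7],
 [-2, 0.7, 7.2]]


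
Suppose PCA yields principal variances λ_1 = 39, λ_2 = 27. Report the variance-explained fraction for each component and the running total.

Step 1 — total variance = trace(Sigma) = Σ λ_i = 39 + 27 = 66.

Step 2 — fraction explained by component i = λ_i / Σ λ:
  PC1: 39/66 = 0.5909
  PC2: 27/66 = 0.4091

Step 3 — cumulative fraction after k components = (λ_1 + ... + λ_k) / Σ λ:
  k = 1: 39/66 = 0.5909
  k = 2: (39 + 27)/66 = 66/66 = 1

Summary (fraction, with percent):

explained: PC1 0.5909 (59.09%), PC2 0.4091 (40.91%);  cumulative: 0.5909, 1


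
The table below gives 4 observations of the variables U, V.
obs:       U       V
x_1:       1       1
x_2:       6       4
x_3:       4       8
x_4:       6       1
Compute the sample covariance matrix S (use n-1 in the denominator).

Step 1 — column means:
  mean(U) = (1 + 6 + 4 + 6) / 4 = 17/4 = 4.25
  mean(V) = (1 + 4 + 8 + 1) / 4 = 14/4 = 3.5

Step 2 — sample covariance S[i,j] = (1/(n-1)) · Σ_k (x_{k,i} - mean_i) · (x_{k,j} - mean_j), with n-1 = 3.
  S[U,U] = ((-3.25)·(-3.25) + (1.75)·(1.75) + (-0.25)·(-0.25) + (1.75)·(1.75)) / 3 = 16.75/3 = 5.5833
  S[U,V] = ((-3.25)·(-2.5) + (1.75)·(0.5) + (-0.25)·(4.5) + (1.75)·(-2.5)) / 3 = 3.5/3 = 1.1667
  S[V,V] = ((-2.5)·(-2.5) + (0.5)·(0.5) + (4.5)·(4.5) + (-2.5)·(-2.5)) / 3 = 33/3 = 11

S is symmetric (S[j,i] = S[i,j]). Assembling:

S = [[5.5833, 1.1667],
 [1.1667, 11]]


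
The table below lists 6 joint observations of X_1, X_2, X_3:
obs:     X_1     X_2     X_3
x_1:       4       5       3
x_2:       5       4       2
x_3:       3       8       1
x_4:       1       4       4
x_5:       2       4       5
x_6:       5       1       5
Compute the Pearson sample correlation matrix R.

Step 1 — column means:
  mean(X_1) = (4 + 5 + 3 + 1 + 2 + 5) / 6 = 20/6 = 3.3333
  mean(X_2) = (5 + 4 + 8 + 4 + 4 + 1) / 6 = 26/6 = 4.3333
  mean(X_3) = (3 + 2 + 1 + 4 + 5 + 5) / 6 = 20/6 = 3.3333

Step 2 — sample variances and covariances s[i,j] = (1/(n-1)) · Σ_k (x_{k,i} - mean_i) · (x_{k,j} - mean_j), with n-1 = 5:
  s[X_1,X_1] = ((0.6667)·(0.6667) + (1.6667)·(1.6667) + (-0.3333)·(-0.3333) + (-2.3333)·(-2.3333) + (-1.3333)·(-1.3333) + (1.6667)·(1.6667)) / 5 = 13.3333/5 = 2.6667
  s[X_1,X_2] = ((0.6667)·(0.6667) + (1.6667)·(-0.3333) + (-0.3333)·(3.6667) + (-2.3333)·(-0.3333) + (-1.3333)·(-0.3333) + (1.6667)·(-3.3333)) / 5 = -5.6667/5 = -1.1333
  s[X_1,X_3] = ((0.6667)·(-0.3333) + (1.6667)·(-1.3333) + (-0.3333)·(-2.3333) + (-2.3333)·(0.6667) + (-1.3333)·(1.6667) + (1.6667)·(1.6667)) / 5 = -2.6667/5 = -0.5333
  s[X_2,X_2] = ((0.6667)·(0.6667) + (-0.3333)·(-0.3333) + (3.6667)·(3.6667) + (-0.3333)·(-0.3333) + (-0.3333)·(-0.3333) + (-3.3333)·(-3.3333)) / 5 = 25.3333/5 = 5.0667
  s[X_2,X_3] = ((0.6667)·(-0.3333) + (-0.3333)·(-1.3333) + (3.6667)·(-2.3333) + (-0.3333)·(0.6667) + (-0.3333)·(1.6667) + (-3.3333)·(1.6667)) / 5 = -14.6667/5 = -2.9333
  s[X_3,X_3] = ((-0.3333)·(-0.3333) + (-1.3333)·(-1.3333) + (-2.3333)·(-2.3333) + (0.6667)·(0.6667) + (1.6667)·(1.6667) + (1.6667)·(1.6667)) / 5 = 13.3333/5 = 2.6667
  Sample standard deviations s_i = √(s[i,i]):
  s(X_1) = √(2.6667) = 1.633
  s(X_2) = √(5.0667) = 2.2509
  s(X_3) = √(2.6667) = 1.633

Step 3 — r_{ij} = s_{ij} / (s_i · s_j):
  r[X_1,X_1] = 1 (diagonal).
  r[X_1,X_2] = -1.1333 / (1.633 · 2.2509) = -1.1333 / 3.6757 = -0.3083
  r[X_1,X_3] = -0.5333 / (1.633 · 1.633) = -0.5333 / 2.6667 = -0.2
  r[X_2,X_2] = 1 (diagonal).
  r[X_2,X_3] = -2.9333 / (2.2509 · 1.633) = -2.9333 / 3.6757 = -0.798
  r[X_3,X_3] = 1 (diagonal).

R is symmetric with unit diagonal. Assembling:

R = [[1, -0.3083, -0.2],
 [-0.3083, 1, -0.798],
 [-0.2, -0.798, 1]]


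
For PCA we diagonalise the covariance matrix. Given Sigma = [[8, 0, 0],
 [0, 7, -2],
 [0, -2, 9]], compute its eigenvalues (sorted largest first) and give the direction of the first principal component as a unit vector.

Step 1 — characteristic polynomial p(λ) = det(λI - Sigma) = λ³ - tr·λ² + c_1·λ - det, where tr = trace, c_1 = sum of the principal 2×2 minors, det = det(Sigma):
  tr = 8 + 7 + 9 = 24,
  c_1 = (8·7 - (0)²) + (8·9 - (0)²) + (7·9 - (-2)²) = 56 + 72 + 59 = 187,
  det = 8·(7·9 - (-2)²) - (0)·((0)·9 - (-2)·(0)) + (0)·((0)·(-2) - 7·(0)) = 8·(59) - (0)·(0) + (0)·(0) = 472.
  So p(λ) = λ³ - 24λ² + 187λ - 472.
Step 2 — look for an integer root (rational root theorem: any rational root is an integer divisor of 472). Testing λ = 8:
  p(8) = 512 - 1536 + 1496 - 472 = 0  ✓
  Dividing out (λ - 8): p(λ) = (λ - 8)(λ² - 16λ + 59).
Step 3 — remaining eigenvalues from the quadratic λ² - 16λ + 59 = 0:
  Δ = 16² - 4·59 = 256 - 236 = 20,  λ = (16 ± √20)/2 = (16 ± 4.4721)/2 ≈ 10.2361 or 5.7639.
  Sorted: λ_1 = 10.2361,  λ_2 = 8,  λ_3 = 5.7639  (check: sum = 24 = tr ✓).

Step 4 — unit eigenvector for λ_1 ≈ 10.2361: v spans the null space of (Sigma - λ_1 I), whose rows are
  r_1 = (-2.2361, 0, 0),  r_2 = (0, -3.2361, -2),  r_3 = (0, -2, -1.2361).
  v is orthogonal to every row, so take v ∝ r_1 × r_2 = ((0)·(-2) - (0)·(-3.2361), (0)·(0) - (-2.2361)·(-2), (-2.2361)·(-3.2361) - (0)·(0)) ≈ (0, -4.4721, 7.2361).
  Rescale (multiply by -1 so the first nonzero entry is positive): u = (0, 4.4721, -7.2361).
  ||u|| = √((0)² + (4.4721)² + (-7.2361)²) = √(72.3607) ≈ 8.5065,  v_1 = u/||u|| ≈ (0, 0.5257, -0.8507) (||v_1|| = 1).

λ_1 = 10.2361,  λ_2 = 8,  λ_3 = 5.7639;  v_1 ≈ (0, 0.5257, -0.8507)
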